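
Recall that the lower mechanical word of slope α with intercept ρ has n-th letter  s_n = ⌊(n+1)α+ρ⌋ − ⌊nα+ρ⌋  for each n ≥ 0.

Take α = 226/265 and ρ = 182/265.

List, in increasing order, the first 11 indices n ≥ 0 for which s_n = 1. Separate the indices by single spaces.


n=0: ⌊408/265⌋−⌊182/265⌋ = 1−0 = 1  ← one
n=1: ⌊634/265⌋−⌊408/265⌋ = 2−1 = 1  ← one
n=2: ⌊860/265⌋−⌊634/265⌋ = 3−2 = 1  ← one
n=3: ⌊1086/265⌋−⌊860/265⌋ = 4−3 = 1  ← one
n=4: ⌊1312/265⌋−⌊1086/265⌋ = 4−4 = 0
n=5: ⌊1538/265⌋−⌊1312/265⌋ = 5−4 = 1  ← one
n=6: ⌊1764/265⌋−⌊1538/265⌋ = 6−5 = 1  ← one
n=7: ⌊1990/265⌋−⌊1764/265⌋ = 7−6 = 1  ← one
n=8: ⌊2216/265⌋−⌊1990/265⌋ = 8−7 = 1  ← one
n=9: ⌊2442/265⌋−⌊2216/265⌋ = 9−8 = 1  ← one
n=10: ⌊2668/265⌋−⌊2442/265⌋ = 10−9 = 1  ← one
n=11: ⌊2894/265⌋−⌊2668/265⌋ = 10−10 = 0
n=12: ⌊3120/265⌋−⌊2894/265⌋ = 11−10 = 1  ← one
positions of the first 11 ones: 0 1 2 3 5 6 7 8 9 10 12

0 1 2 3 5 6 7 8 9 10 12


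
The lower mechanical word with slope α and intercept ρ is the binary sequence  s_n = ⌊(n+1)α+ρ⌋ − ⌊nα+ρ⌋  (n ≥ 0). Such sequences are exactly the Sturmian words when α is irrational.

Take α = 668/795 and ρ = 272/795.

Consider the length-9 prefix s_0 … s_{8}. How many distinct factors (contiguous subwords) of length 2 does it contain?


t_n = ⌊(n·668+272)/795⌋ for n = 0 … 9:
  n=0…9: ⌊272/795⌋=0 ⌊940/795⌋=1 ⌊1608/795⌋=2 ⌊2276/795⌋=2 ⌊2944/795⌋=3 ⌊3612/795⌋=4 ⌊4280/795⌋=5 ⌊4948/795⌋=6 ⌊5616/795⌋=7 ⌊6284/795⌋=7
s_n = t_(n+1) − t_n for n = 0 … 8 gives
prefix = 110111110
slide a length-2 window over [0..1] … [7..8] (8 windows); first occurrence of each distinct factor:
  [  0..  1] 11
  [  1..  2] 10
  [  2..  3] 01
  (the other 5 windows repeat one of these)
distinct factors: {01, 10, 11}
count = 3  (Sturmian bound for length 2 is 3)

3


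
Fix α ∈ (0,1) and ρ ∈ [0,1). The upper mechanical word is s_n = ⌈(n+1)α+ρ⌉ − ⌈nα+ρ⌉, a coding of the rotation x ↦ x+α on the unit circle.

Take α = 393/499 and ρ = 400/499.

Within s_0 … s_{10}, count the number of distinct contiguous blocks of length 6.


5

t_n = ⌈(n·393+400)/499⌉ for n = 0 … 11:
  n=0…9: ⌈400/499⌉=1 ⌈793/499⌉=2 ⌈1186/499⌉=3 ⌈1579/499⌉=4 ⌈1972/499⌉=4 ⌈2365/499⌉=5 ⌈2758/499⌉=6 ⌈3151/499⌉=7 ⌈3544/499⌉=8 ⌈3937/499⌉=8
  n=10…11: ⌈4330/499⌉=9 ⌈4723/499⌉=10
s_n = t_(n+1) − t_n for n = 0 … 10 gives
prefix = 11101111011
slide a length-6 window over [0..5] … [5..10] (6 windows); first occurrence of each distinct factor:
  [  0..  5] 111011
  [  1..  6] 110111
  [  2..  7] 101111
  [  3..  8] 011110
  [  4..  9] 111101
  (the other 1 window repeats one of these)
distinct factors: {011110, 101111, 110111, 111011, 111101}
count = 5  (Sturmian bound for length 6 is 7)


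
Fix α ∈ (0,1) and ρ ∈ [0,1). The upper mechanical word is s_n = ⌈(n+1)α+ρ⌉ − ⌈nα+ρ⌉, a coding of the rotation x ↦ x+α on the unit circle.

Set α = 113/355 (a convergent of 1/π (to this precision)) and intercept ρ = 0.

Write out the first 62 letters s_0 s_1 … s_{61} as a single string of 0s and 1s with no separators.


n=0: ⌈(1·113)/355⌉ − ⌈(0·113)/355⌉ = ⌈113/355⌉ − ⌈0/355⌉ = 1 − 0 = 1
n=1: ⌈(2·113)/355⌉ − ⌈(1·113)/355⌉ = ⌈226/355⌉ − ⌈113/355⌉ = 1 − 1 = 0
n=2: ⌈(3·113)/355⌉ − ⌈(2·113)/355⌉ = ⌈339/355⌉ − ⌈226/355⌉ = 1 − 1 = 0
n=3: ⌈(4·113)/355⌉ − ⌈(3·113)/355⌉ = ⌈452/355⌉ − ⌈339/355⌉ = 2 − 1 = 1
n=4: ⌈(5·113)/355⌉ − ⌈(4·113)/355⌉ = ⌈565/355⌉ − ⌈452/355⌉ = 2 − 2 = 0
n=5: ⌈(6·113)/355⌉ − ⌈(5·113)/355⌉ = ⌈678/355⌉ − ⌈565/355⌉ = 2 − 2 = 0
n=6: ⌈(7·113)/355⌉ − ⌈(6·113)/355⌉ = ⌈791/355⌉ − ⌈678/355⌉ = 3 − 2 = 1
n=7: ⌈(8·113)/355⌉ − ⌈(7·113)/355⌉ = ⌈904/355⌉ − ⌈791/355⌉ = 3 − 3 = 0
n=8: ⌈(9·113)/355⌉ − ⌈(8·113)/355⌉ = ⌈1017/355⌉ − ⌈904/355⌉ = 3 − 3 = 0
n=9: ⌈(10·113)/355⌉ − ⌈(9·113)/355⌉ = ⌈1130/355⌉ − ⌈1017/355⌉ = 4 − 3 = 1
n=10: ⌈(11·113)/355⌉ − ⌈(10·113)/355⌉ = ⌈1243/355⌉ − ⌈1130/355⌉ = 4 − 4 = 0
n=11: ⌈(12·113)/355⌉ − ⌈(11·113)/355⌉ = ⌈1356/355⌉ − ⌈1243/355⌉ = 4 − 4 = 0
n=12: ⌈(13·113)/355⌉ − ⌈(12·113)/355⌉ = ⌈1469/355⌉ − ⌈1356/355⌉ = 5 − 4 = 1
n=13: ⌈(14·113)/355⌉ − ⌈(13·113)/355⌉ = ⌈1582/355⌉ − ⌈1469/355⌉ = 5 − 5 = 0
n=14: ⌈(15·113)/355⌉ − ⌈(14·113)/355⌉ = ⌈1695/355⌉ − ⌈1582/355⌉ = 5 − 5 = 0
n=15: ⌈(16·113)/355⌉ − ⌈(15·113)/355⌉ = ⌈1808/355⌉ − ⌈1695/355⌉ = 6 − 5 = 1
n=16: ⌈(17·113)/355⌉ − ⌈(16·113)/355⌉ = ⌈1921/355⌉ − ⌈1808/355⌉ = 6 − 6 = 0
n=17: ⌈(18·113)/355⌉ − ⌈(17·113)/355⌉ = ⌈2034/355⌉ − ⌈1921/355⌉ = 6 − 6 = 0
n=18: ⌈(19·113)/355⌉ − ⌈(18·113)/355⌉ = ⌈2147/355⌉ − ⌈2034/355⌉ = 7 − 6 = 1
n=19: ⌈(20·113)/355⌉ − ⌈(19·113)/355⌉ = ⌈2260/355⌉ − ⌈2147/355⌉ = 7 − 7 = 0
n=20: ⌈(21·113)/355⌉ − ⌈(20·113)/355⌉ = ⌈2373/355⌉ − ⌈2260/355⌉ = 7 − 7 = 0
n=21: ⌈(22·113)/355⌉ − ⌈(21·113)/355⌉ = ⌈2486/355⌉ − ⌈2373/355⌉ = 8 − 7 = 1
n=22: ⌈(23·113)/355⌉ − ⌈(22·113)/355⌉ = ⌈2599/355⌉ − ⌈2486/355⌉ = 8 − 8 = 0
n=23: ⌈(24·113)/355⌉ − ⌈(23·113)/355⌉ = ⌈2712/355⌉ − ⌈2599/355⌉ = 8 − 8 = 0
n=24: ⌈(25·113)/355⌉ − ⌈(24·113)/355⌉ = ⌈2825/355⌉ − ⌈2712/355⌉ = 8 − 8 = 0
n=25: ⌈(26·113)/355⌉ − ⌈(25·113)/355⌉ = ⌈2938/355⌉ − ⌈2825/355⌉ = 9 − 8 = 1
n=26: ⌈(27·113)/355⌉ − ⌈(26·113)/355⌉ = ⌈3051/355⌉ − ⌈2938/355⌉ = 9 − 9 = 0
n=27: ⌈(28·113)/355⌉ − ⌈(27·113)/355⌉ = ⌈3164/355⌉ − ⌈3051/355⌉ = 9 − 9 = 0
n=28: ⌈(29·113)/355⌉ − ⌈(28·113)/355⌉ = ⌈3277/355⌉ − ⌈3164/355⌉ = 10 − 9 = 1
n=29: ⌈(30·113)/355⌉ − ⌈(29·113)/355⌉ = ⌈3390/355⌉ − ⌈3277/355⌉ = 10 − 10 = 0
n=30: ⌈(31·113)/355⌉ − ⌈(30·113)/355⌉ = ⌈3503/355⌉ − ⌈3390/355⌉ = 10 − 10 = 0
n=31: ⌈(32·113)/355⌉ − ⌈(31·113)/355⌉ = ⌈3616/355⌉ − ⌈3503/355⌉ = 11 − 10 = 1
n=32: ⌈(33·113)/355⌉ − ⌈(32·113)/355⌉ = ⌈3729/355⌉ − ⌈3616/355⌉ = 11 − 11 = 0
n=33: ⌈(34·113)/355⌉ − ⌈(33·113)/355⌉ = ⌈3842/355⌉ − ⌈3729/355⌉ = 11 − 11 = 0
n=34: ⌈(35·113)/355⌉ − ⌈(34·113)/355⌉ = ⌈3955/355⌉ − ⌈3842/355⌉ = 12 − 11 = 1
n=35: ⌈(36·113)/355⌉ − ⌈(35·113)/355⌉ = ⌈4068/355⌉ − ⌈3955/355⌉ = 12 − 12 = 0
n=36: ⌈(37·113)/355⌉ − ⌈(36·113)/355⌉ = ⌈4181/355⌉ − ⌈4068/355⌉ = 12 − 12 = 0
n=37: ⌈(38·113)/355⌉ − ⌈(37·113)/355⌉ = ⌈4294/355⌉ − ⌈4181/355⌉ = 13 − 12 = 1
n=38: ⌈(39·113)/355⌉ − ⌈(38·113)/355⌉ = ⌈4407/355⌉ − ⌈4294/355⌉ = 13 − 13 = 0
n=39: ⌈(40·113)/355⌉ − ⌈(39·113)/355⌉ = ⌈4520/355⌉ − ⌈4407/355⌉ = 13 − 13 = 0
n=40: ⌈(41·113)/355⌉ − ⌈(40·113)/355⌉ = ⌈4633/355⌉ − ⌈4520/355⌉ = 14 − 13 = 1
n=41: ⌈(42·113)/355⌉ − ⌈(41·113)/355⌉ = ⌈4746/355⌉ − ⌈4633/355⌉ = 14 − 14 = 0
n=42: ⌈(43·113)/355⌉ − ⌈(42·113)/355⌉ = ⌈4859/355⌉ − ⌈4746/355⌉ = 14 − 14 = 0
n=43: ⌈(44·113)/355⌉ − ⌈(43·113)/355⌉ = ⌈4972/355⌉ − ⌈4859/355⌉ = 15 − 14 = 1
n=44: ⌈(45·113)/355⌉ − ⌈(44·113)/355⌉ = ⌈5085/355⌉ − ⌈4972/355⌉ = 15 − 15 = 0
n=45: ⌈(46·113)/355⌉ − ⌈(45·113)/355⌉ = ⌈5198/355⌉ − ⌈5085/355⌉ = 15 − 15 = 0
n=46: ⌈(47·113)/355⌉ − ⌈(46·113)/355⌉ = ⌈5311/355⌉ − ⌈5198/355⌉ = 15 − 15 = 0
n=47: ⌈(48·113)/355⌉ − ⌈(47·113)/355⌉ = ⌈5424/355⌉ − ⌈5311/355⌉ = 16 − 15 = 1
n=48: ⌈(49·113)/355⌉ − ⌈(48·113)/355⌉ = ⌈5537/355⌉ − ⌈5424/355⌉ = 16 − 16 = 0
n=49: ⌈(50·113)/355⌉ − ⌈(49·113)/355⌉ = ⌈5650/355⌉ − ⌈5537/355⌉ = 16 − 16 = 0
n=50: ⌈(51·113)/355⌉ − ⌈(50·113)/355⌉ = ⌈5763/355⌉ − ⌈5650/355⌉ = 17 − 16 = 1
n=51: ⌈(52·113)/355⌉ − ⌈(51·113)/355⌉ = ⌈5876/355⌉ − ⌈5763/355⌉ = 17 − 17 = 0
n=52: ⌈(53·113)/355⌉ − ⌈(52·113)/355⌉ = ⌈5989/355⌉ − ⌈5876/355⌉ = 17 − 17 = 0
n=53: ⌈(54·113)/355⌉ − ⌈(53·113)/355⌉ = ⌈6102/355⌉ − ⌈5989/355⌉ = 18 − 17 = 1
n=54: ⌈(55·113)/355⌉ − ⌈(54·113)/355⌉ = ⌈6215/355⌉ − ⌈6102/355⌉ = 18 − 18 = 0
n=55: ⌈(56·113)/355⌉ − ⌈(55·113)/355⌉ = ⌈6328/355⌉ − ⌈6215/355⌉ = 18 − 18 = 0
n=56: ⌈(57·113)/355⌉ − ⌈(56·113)/355⌉ = ⌈6441/355⌉ − ⌈6328/355⌉ = 19 − 18 = 1
n=57: ⌈(58·113)/355⌉ − ⌈(57·113)/355⌉ = ⌈6554/355⌉ − ⌈6441/355⌉ = 19 − 19 = 0
n=58: ⌈(59·113)/355⌉ − ⌈(58·113)/355⌉ = ⌈6667/355⌉ − ⌈6554/355⌉ = 19 − 19 = 0
n=59: ⌈(60·113)/355⌉ − ⌈(59·113)/355⌉ = ⌈6780/355⌉ − ⌈6667/355⌉ = 20 − 19 = 1
n=60: ⌈(61·113)/355⌉ − ⌈(60·113)/355⌉ = ⌈6893/355⌉ − ⌈6780/355⌉ = 20 − 20 = 0
n=61: ⌈(62·113)/355⌉ − ⌈(61·113)/355⌉ = ⌈7006/355⌉ − ⌈6893/355⌉ = 20 − 20 = 0

10010010010010010010010001001001001001001001000100100100100100


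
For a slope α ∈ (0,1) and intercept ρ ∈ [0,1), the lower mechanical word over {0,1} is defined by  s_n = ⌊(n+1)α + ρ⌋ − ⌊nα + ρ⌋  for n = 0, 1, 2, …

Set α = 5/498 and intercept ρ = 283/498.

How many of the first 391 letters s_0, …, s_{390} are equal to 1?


#1s = Σ_{n=0}^{390} s_n = Σ_{n=0}^{390} (⌊(n+1)α+ρ⌋ − ⌊nα+ρ⌋)
the sum telescopes: every ⌊nα+ρ⌋ with 0 < n < 391 appears once with + and once with −, leaving ⌊391α+ρ⌋ − ⌊0·α+ρ⌋
391α + ρ = (391·5 + 283) / 498 = 2238/498
ρ = 283/498
⌊2238/498⌋ = 4,  ⌊283/498⌋ = 0
#1s = 4 − 0 = 4

4


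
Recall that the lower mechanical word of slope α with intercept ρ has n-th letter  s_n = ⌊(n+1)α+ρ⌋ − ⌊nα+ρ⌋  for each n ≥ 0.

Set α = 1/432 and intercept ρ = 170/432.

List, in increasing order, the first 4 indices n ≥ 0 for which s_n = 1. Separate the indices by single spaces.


261 693 1125 1557

n=0: ⌊171/432⌋−⌊170/432⌋ = 0−0 = 0
n=1: ⌊172/432⌋−⌊171/432⌋ = 0−0 = 0
  …
n=261: ⌊432/432⌋−⌊431/432⌋ = 1−0 = 1  ← one
n=262: ⌊433/432⌋−⌊432/432⌋ = 1−1 = 0
n=263: ⌊434/432⌋−⌊433/432⌋ = 1−1 = 0
  …
n=693: ⌊864/432⌋−⌊863/432⌋ = 2−1 = 1  ← one
n=694: ⌊865/432⌋−⌊864/432⌋ = 2−2 = 0
n=695: ⌊866/432⌋−⌊865/432⌋ = 2−2 = 0
  …
n=1125: ⌊1296/432⌋−⌊1295/432⌋ = 3−2 = 1  ← one
n=1126: ⌊1297/432⌋−⌊1296/432⌋ = 3−3 = 0
n=1127: ⌊1298/432⌋−⌊1297/432⌋ = 3−3 = 0
  …
n=1557: ⌊1728/432⌋−⌊1727/432⌋ = 4−3 = 1  ← one
positions of the first 4 ones: 261 693 1125 1557


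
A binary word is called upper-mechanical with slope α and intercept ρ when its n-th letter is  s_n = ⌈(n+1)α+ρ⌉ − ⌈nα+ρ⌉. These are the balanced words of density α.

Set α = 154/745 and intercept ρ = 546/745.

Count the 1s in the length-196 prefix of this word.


#1s = Σ_{n=0}^{195} s_n = Σ_{n=0}^{195} (⌈(n+1)α+ρ⌉ − ⌈nα+ρ⌉)
the sum telescopes: every ⌈nα+ρ⌉ with 0 < n < 196 appears once with + and once with −, leaving ⌈196α+ρ⌉ − ⌈0·α+ρ⌉
196α + ρ = (196·154 + 546) / 745 = 30730/745
ρ = 546/745
⌈30730/745⌉ = 42,  ⌈546/745⌉ = 1
#1s = 42 − 1 = 41

41


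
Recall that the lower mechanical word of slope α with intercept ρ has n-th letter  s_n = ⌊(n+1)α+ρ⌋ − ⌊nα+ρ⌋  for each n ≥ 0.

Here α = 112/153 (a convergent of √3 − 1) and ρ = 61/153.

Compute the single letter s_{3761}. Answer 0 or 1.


1

(n+1)α + ρ = (3762·112 + 61) / 153 = 421405/153
nα + ρ     = (3761·112 + 61) / 153 = 421293/153
⌊421405/153⌋ = 2754,  ⌊421293/153⌋ = 2753
s_{3761} = 2754 − 2753 = 1


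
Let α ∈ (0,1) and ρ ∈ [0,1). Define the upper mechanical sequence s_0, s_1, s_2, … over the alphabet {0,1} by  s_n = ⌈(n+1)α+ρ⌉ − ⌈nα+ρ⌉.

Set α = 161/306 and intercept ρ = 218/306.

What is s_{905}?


(n+1)α + ρ = (906·161 + 218) / 306 = 146084/306
nα + ρ     = (905·161 + 218) / 306 = 145923/306
⌈146084/306⌉ = 478,  ⌈145923/306⌉ = 477
s_{905} = 478 − 477 = 1

1


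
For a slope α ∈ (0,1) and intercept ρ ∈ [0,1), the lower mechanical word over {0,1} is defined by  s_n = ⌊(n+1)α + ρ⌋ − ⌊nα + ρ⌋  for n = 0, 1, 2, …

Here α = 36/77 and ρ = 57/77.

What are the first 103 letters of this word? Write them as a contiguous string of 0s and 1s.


1010101001010101010101001010101010101001010101010101001010101010101010010101010101010010101010101010010

n=0: ⌊(1·36+57)/77⌋ − ⌊(0·36+57)/77⌋ = ⌊93/77⌋ − ⌊57/77⌋ = 1 − 0 = 1
n=1: ⌊(2·36+57)/77⌋ − ⌊(1·36+57)/77⌋ = ⌊129/77⌋ − ⌊93/77⌋ = 1 − 1 = 0
n=2: ⌊(3·36+57)/77⌋ − ⌊(2·36+57)/77⌋ = ⌊165/77⌋ − ⌊129/77⌋ = 2 − 1 = 1
n=3: ⌊(4·36+57)/77⌋ − ⌊(3·36+57)/77⌋ = ⌊201/77⌋ − ⌊165/77⌋ = 2 − 2 = 0
n=4: ⌊(5·36+57)/77⌋ − ⌊(4·36+57)/77⌋ = ⌊237/77⌋ − ⌊201/77⌋ = 3 − 2 = 1
n=5: ⌊(6·36+57)/77⌋ − ⌊(5·36+57)/77⌋ = ⌊273/77⌋ − ⌊237/77⌋ = 3 − 3 = 0
n=6: ⌊(7·36+57)/77⌋ − ⌊(6·36+57)/77⌋ = ⌊309/77⌋ − ⌊273/77⌋ = 4 − 3 = 1
n=7: ⌊(8·36+57)/77⌋ − ⌊(7·36+57)/77⌋ = ⌊345/77⌋ − ⌊309/77⌋ = 4 − 4 = 0
n=8: ⌊(9·36+57)/77⌋ − ⌊(8·36+57)/77⌋ = ⌊381/77⌋ − ⌊345/77⌋ = 4 − 4 = 0
n=9: ⌊(10·36+57)/77⌋ − ⌊(9·36+57)/77⌋ = ⌊417/77⌋ − ⌊381/77⌋ = 5 − 4 = 1
n=10: ⌊(11·36+57)/77⌋ − ⌊(10·36+57)/77⌋ = ⌊453/77⌋ − ⌊417/77⌋ = 5 − 5 = 0
n=11: ⌊(12·36+57)/77⌋ − ⌊(11·36+57)/77⌋ = ⌊489/77⌋ − ⌊453/77⌋ = 6 − 5 = 1
n=12: ⌊(13·36+57)/77⌋ − ⌊(12·36+57)/77⌋ = ⌊525/77⌋ − ⌊489/77⌋ = 6 − 6 = 0
n=13: ⌊(14·36+57)/77⌋ − ⌊(13·36+57)/77⌋ = ⌊561/77⌋ − ⌊525/77⌋ = 7 − 6 = 1
n=14: ⌊(15·36+57)/77⌋ − ⌊(14·36+57)/77⌋ = ⌊597/77⌋ − ⌊561/77⌋ = 7 − 7 = 0
n=15: ⌊(16·36+57)/77⌋ − ⌊(15·36+57)/77⌋ = ⌊633/77⌋ − ⌊597/77⌋ = 8 − 7 = 1
n=16: ⌊(17·36+57)/77⌋ − ⌊(16·36+57)/77⌋ = ⌊669/77⌋ − ⌊633/77⌋ = 8 − 8 = 0
n=17: ⌊(18·36+57)/77⌋ − ⌊(17·36+57)/77⌋ = ⌊705/77⌋ − ⌊669/77⌋ = 9 − 8 = 1
n=18: ⌊(19·36+57)/77⌋ − ⌊(18·36+57)/77⌋ = ⌊741/77⌋ − ⌊705/77⌋ = 9 − 9 = 0
n=19: ⌊(20·36+57)/77⌋ − ⌊(19·36+57)/77⌋ = ⌊777/77⌋ − ⌊741/77⌋ = 10 − 9 = 1
n=20: ⌊(21·36+57)/77⌋ − ⌊(20·36+57)/77⌋ = ⌊813/77⌋ − ⌊777/77⌋ = 10 − 10 = 0
n=21: ⌊(22·36+57)/77⌋ − ⌊(21·36+57)/77⌋ = ⌊849/77⌋ − ⌊813/77⌋ = 11 − 10 = 1
n=22: ⌊(23·36+57)/77⌋ − ⌊(22·36+57)/77⌋ = ⌊885/77⌋ − ⌊849/77⌋ = 11 − 11 = 0
n=23: ⌊(24·36+57)/77⌋ − ⌊(23·36+57)/77⌋ = ⌊921/77⌋ − ⌊885/77⌋ = 11 − 11 = 0
n=24: ⌊(25·36+57)/77⌋ − ⌊(24·36+57)/77⌋ = ⌊957/77⌋ − ⌊921/77⌋ = 12 − 11 = 1
n=25: ⌊(26·36+57)/77⌋ − ⌊(25·36+57)/77⌋ = ⌊993/77⌋ − ⌊957/77⌋ = 12 − 12 = 0
n=26: ⌊(27·36+57)/77⌋ − ⌊(26·36+57)/77⌋ = ⌊1029/77⌋ − ⌊993/77⌋ = 13 − 12 = 1
n=27: ⌊(28·36+57)/77⌋ − ⌊(27·36+57)/77⌋ = ⌊1065/77⌋ − ⌊1029/77⌋ = 13 − 13 = 0
n=28: ⌊(29·36+57)/77⌋ − ⌊(28·36+57)/77⌋ = ⌊1101/77⌋ − ⌊1065/77⌋ = 14 − 13 = 1
n=29: ⌊(30·36+57)/77⌋ − ⌊(29·36+57)/77⌋ = ⌊1137/77⌋ − ⌊1101/77⌋ = 14 − 14 = 0
n=30: ⌊(31·36+57)/77⌋ − ⌊(30·36+57)/77⌋ = ⌊1173/77⌋ − ⌊1137/77⌋ = 15 − 14 = 1
n=31: ⌊(32·36+57)/77⌋ − ⌊(31·36+57)/77⌋ = ⌊1209/77⌋ − ⌊1173/77⌋ = 15 − 15 = 0
n=32: ⌊(33·36+57)/77⌋ − ⌊(32·36+57)/77⌋ = ⌊1245/77⌋ − ⌊1209/77⌋ = 16 − 15 = 1
n=33: ⌊(34·36+57)/77⌋ − ⌊(33·36+57)/77⌋ = ⌊1281/77⌋ − ⌊1245/77⌋ = 16 − 16 = 0
n=34: ⌊(35·36+57)/77⌋ − ⌊(34·36+57)/77⌋ = ⌊1317/77⌋ − ⌊1281/77⌋ = 17 − 16 = 1
n=35: ⌊(36·36+57)/77⌋ − ⌊(35·36+57)/77⌋ = ⌊1353/77⌋ − ⌊1317/77⌋ = 17 − 17 = 0
n=36: ⌊(37·36+57)/77⌋ − ⌊(36·36+57)/77⌋ = ⌊1389/77⌋ − ⌊1353/77⌋ = 18 − 17 = 1
n=37: ⌊(38·36+57)/77⌋ − ⌊(37·36+57)/77⌋ = ⌊1425/77⌋ − ⌊1389/77⌋ = 18 − 18 = 0
n=38: ⌊(39·36+57)/77⌋ − ⌊(38·36+57)/77⌋ = ⌊1461/77⌋ − ⌊1425/77⌋ = 18 − 18 = 0
n=39: ⌊(40·36+57)/77⌋ − ⌊(39·36+57)/77⌋ = ⌊1497/77⌋ − ⌊1461/77⌋ = 19 − 18 = 1
n=40: ⌊(41·36+57)/77⌋ − ⌊(40·36+57)/77⌋ = ⌊1533/77⌋ − ⌊1497/77⌋ = 19 − 19 = 0
n=41: ⌊(42·36+57)/77⌋ − ⌊(41·36+57)/77⌋ = ⌊1569/77⌋ − ⌊1533/77⌋ = 20 − 19 = 1
n=42: ⌊(43·36+57)/77⌋ − ⌊(42·36+57)/77⌋ = ⌊1605/77⌋ − ⌊1569/77⌋ = 20 − 20 = 0
n=43: ⌊(44·36+57)/77⌋ − ⌊(43·36+57)/77⌋ = ⌊1641/77⌋ − ⌊1605/77⌋ = 21 − 20 = 1
n=44: ⌊(45·36+57)/77⌋ − ⌊(44·36+57)/77⌋ = ⌊1677/77⌋ − ⌊1641/77⌋ = 21 − 21 = 0
n=45: ⌊(46·36+57)/77⌋ − ⌊(45·36+57)/77⌋ = ⌊1713/77⌋ − ⌊1677/77⌋ = 22 − 21 = 1
n=46: ⌊(47·36+57)/77⌋ − ⌊(46·36+57)/77⌋ = ⌊1749/77⌋ − ⌊1713/77⌋ = 22 − 22 = 0
n=47: ⌊(48·36+57)/77⌋ − ⌊(47·36+57)/77⌋ = ⌊1785/77⌋ − ⌊1749/77⌋ = 23 − 22 = 1
n=48: ⌊(49·36+57)/77⌋ − ⌊(48·36+57)/77⌋ = ⌊1821/77⌋ − ⌊1785/77⌋ = 23 − 23 = 0
n=49: ⌊(50·36+57)/77⌋ − ⌊(49·36+57)/77⌋ = ⌊1857/77⌋ − ⌊1821/77⌋ = 24 − 23 = 1
n=50: ⌊(51·36+57)/77⌋ − ⌊(50·36+57)/77⌋ = ⌊1893/77⌋ − ⌊1857/77⌋ = 24 − 24 = 0
n=51: ⌊(52·36+57)/77⌋ − ⌊(51·36+57)/77⌋ = ⌊1929/77⌋ − ⌊1893/77⌋ = 25 − 24 = 1
n=52: ⌊(53·36+57)/77⌋ − ⌊(52·36+57)/77⌋ = ⌊1965/77⌋ − ⌊1929/77⌋ = 25 − 25 = 0
n=53: ⌊(54·36+57)/77⌋ − ⌊(53·36+57)/77⌋ = ⌊2001/77⌋ − ⌊1965/77⌋ = 25 − 25 = 0
n=54: ⌊(55·36+57)/77⌋ − ⌊(54·36+57)/77⌋ = ⌊2037/77⌋ − ⌊2001/77⌋ = 26 − 25 = 1
n=55: ⌊(56·36+57)/77⌋ − ⌊(55·36+57)/77⌋ = ⌊2073/77⌋ − ⌊2037/77⌋ = 26 − 26 = 0
n=56: ⌊(57·36+57)/77⌋ − ⌊(56·36+57)/77⌋ = ⌊2109/77⌋ − ⌊2073/77⌋ = 27 − 26 = 1
n=57: ⌊(58·36+57)/77⌋ − ⌊(57·36+57)/77⌋ = ⌊2145/77⌋ − ⌊2109/77⌋ = 27 − 27 = 0
n=58: ⌊(59·36+57)/77⌋ − ⌊(58·36+57)/77⌋ = ⌊2181/77⌋ − ⌊2145/77⌋ = 28 − 27 = 1
n=59: ⌊(60·36+57)/77⌋ − ⌊(59·36+57)/77⌋ = ⌊2217/77⌋ − ⌊2181/77⌋ = 28 − 28 = 0
n=60: ⌊(61·36+57)/77⌋ − ⌊(60·36+57)/77⌋ = ⌊2253/77⌋ − ⌊2217/77⌋ = 29 − 28 = 1
n=61: ⌊(62·36+57)/77⌋ − ⌊(61·36+57)/77⌋ = ⌊2289/77⌋ − ⌊2253/77⌋ = 29 − 29 = 0
n=62: ⌊(63·36+57)/77⌋ − ⌊(62·36+57)/77⌋ = ⌊2325/77⌋ − ⌊2289/77⌋ = 30 − 29 = 1
n=63: ⌊(64·36+57)/77⌋ − ⌊(63·36+57)/77⌋ = ⌊2361/77⌋ − ⌊2325/77⌋ = 30 − 30 = 0
n=64: ⌊(65·36+57)/77⌋ − ⌊(64·36+57)/77⌋ = ⌊2397/77⌋ − ⌊2361/77⌋ = 31 − 30 = 1
n=65: ⌊(66·36+57)/77⌋ − ⌊(65·36+57)/77⌋ = ⌊2433/77⌋ − ⌊2397/77⌋ = 31 − 31 = 0
n=66: ⌊(67·36+57)/77⌋ − ⌊(66·36+57)/77⌋ = ⌊2469/77⌋ − ⌊2433/77⌋ = 32 − 31 = 1
n=67: ⌊(68·36+57)/77⌋ − ⌊(67·36+57)/77⌋ = ⌊2505/77⌋ − ⌊2469/77⌋ = 32 − 32 = 0
n=68: ⌊(69·36+57)/77⌋ − ⌊(68·36+57)/77⌋ = ⌊2541/77⌋ − ⌊2505/77⌋ = 33 − 32 = 1
n=69: ⌊(70·36+57)/77⌋ − ⌊(69·36+57)/77⌋ = ⌊2577/77⌋ − ⌊2541/77⌋ = 33 − 33 = 0
n=70: ⌊(71·36+57)/77⌋ − ⌊(70·36+57)/77⌋ = ⌊2613/77⌋ − ⌊2577/77⌋ = 33 − 33 = 0
n=71: ⌊(72·36+57)/77⌋ − ⌊(71·36+57)/77⌋ = ⌊2649/77⌋ − ⌊2613/77⌋ = 34 − 33 = 1
n=72: ⌊(73·36+57)/77⌋ − ⌊(72·36+57)/77⌋ = ⌊2685/77⌋ − ⌊2649/77⌋ = 34 − 34 = 0
n=73: ⌊(74·36+57)/77⌋ − ⌊(73·36+57)/77⌋ = ⌊2721/77⌋ − ⌊2685/77⌋ = 35 − 34 = 1
n=74: ⌊(75·36+57)/77⌋ − ⌊(74·36+57)/77⌋ = ⌊2757/77⌋ − ⌊2721/77⌋ = 35 − 35 = 0
n=75: ⌊(76·36+57)/77⌋ − ⌊(75·36+57)/77⌋ = ⌊2793/77⌋ − ⌊2757/77⌋ = 36 − 35 = 1
n=76: ⌊(77·36+57)/77⌋ − ⌊(76·36+57)/77⌋ = ⌊2829/77⌋ − ⌊2793/77⌋ = 36 − 36 = 0
n=77: ⌊(78·36+57)/77⌋ − ⌊(77·36+57)/77⌋ = ⌊2865/77⌋ − ⌊2829/77⌋ = 37 − 36 = 1
n=78: ⌊(79·36+57)/77⌋ − ⌊(78·36+57)/77⌋ = ⌊2901/77⌋ − ⌊2865/77⌋ = 37 − 37 = 0
n=79: ⌊(80·36+57)/77⌋ − ⌊(79·36+57)/77⌋ = ⌊2937/77⌋ − ⌊2901/77⌋ = 38 − 37 = 1
n=80: ⌊(81·36+57)/77⌋ − ⌊(80·36+57)/77⌋ = ⌊2973/77⌋ − ⌊2937/77⌋ = 38 − 38 = 0
n=81: ⌊(82·36+57)/77⌋ − ⌊(81·36+57)/77⌋ = ⌊3009/77⌋ − ⌊2973/77⌋ = 39 − 38 = 1
n=82: ⌊(83·36+57)/77⌋ − ⌊(82·36+57)/77⌋ = ⌊3045/77⌋ − ⌊3009/77⌋ = 39 − 39 = 0
n=83: ⌊(84·36+57)/77⌋ − ⌊(83·36+57)/77⌋ = ⌊3081/77⌋ − ⌊3045/77⌋ = 40 − 39 = 1
n=84: ⌊(85·36+57)/77⌋ − ⌊(84·36+57)/77⌋ = ⌊3117/77⌋ − ⌊3081/77⌋ = 40 − 40 = 0
n=85: ⌊(86·36+57)/77⌋ − ⌊(85·36+57)/77⌋ = ⌊3153/77⌋ − ⌊3117/77⌋ = 40 − 40 = 0
n=86: ⌊(87·36+57)/77⌋ − ⌊(86·36+57)/77⌋ = ⌊3189/77⌋ − ⌊3153/77⌋ = 41 − 40 = 1
n=87: ⌊(88·36+57)/77⌋ − ⌊(87·36+57)/77⌋ = ⌊3225/77⌋ − ⌊3189/77⌋ = 41 − 41 = 0
n=88: ⌊(89·36+57)/77⌋ − ⌊(88·36+57)/77⌋ = ⌊3261/77⌋ − ⌊3225/77⌋ = 42 − 41 = 1
n=89: ⌊(90·36+57)/77⌋ − ⌊(89·36+57)/77⌋ = ⌊3297/77⌋ − ⌊3261/77⌋ = 42 − 42 = 0
n=90: ⌊(91·36+57)/77⌋ − ⌊(90·36+57)/77⌋ = ⌊3333/77⌋ − ⌊3297/77⌋ = 43 − 42 = 1
n=91: ⌊(92·36+57)/77⌋ − ⌊(91·36+57)/77⌋ = ⌊3369/77⌋ − ⌊3333/77⌋ = 43 − 43 = 0
n=92: ⌊(93·36+57)/77⌋ − ⌊(92·36+57)/77⌋ = ⌊3405/77⌋ − ⌊3369/77⌋ = 44 − 43 = 1
n=93: ⌊(94·36+57)/77⌋ − ⌊(93·36+57)/77⌋ = ⌊3441/77⌋ − ⌊3405/77⌋ = 44 − 44 = 0
n=94: ⌊(95·36+57)/77⌋ − ⌊(94·36+57)/77⌋ = ⌊3477/77⌋ − ⌊3441/77⌋ = 45 − 44 = 1
n=95: ⌊(96·36+57)/77⌋ − ⌊(95·36+57)/77⌋ = ⌊3513/77⌋ − ⌊3477/77⌋ = 45 − 45 = 0
n=96: ⌊(97·36+57)/77⌋ − ⌊(96·36+57)/77⌋ = ⌊3549/77⌋ − ⌊3513/77⌋ = 46 − 45 = 1
n=97: ⌊(98·36+57)/77⌋ − ⌊(97·36+57)/77⌋ = ⌊3585/77⌋ − ⌊3549/77⌋ = 46 − 46 = 0
n=98: ⌊(99·36+57)/77⌋ − ⌊(98·36+57)/77⌋ = ⌊3621/77⌋ − ⌊3585/77⌋ = 47 − 46 = 1
n=99: ⌊(100·36+57)/77⌋ − ⌊(99·36+57)/77⌋ = ⌊3657/77⌋ − ⌊3621/77⌋ = 47 − 47 = 0
n=100: ⌊(101·36+57)/77⌋ − ⌊(100·36+57)/77⌋ = ⌊3693/77⌋ − ⌊3657/77⌋ = 47 − 47 = 0
n=101: ⌊(102·36+57)/77⌋ − ⌊(101·36+57)/77⌋ = ⌊3729/77⌋ − ⌊3693/77⌋ = 48 − 47 = 1
n=102: ⌊(103·36+57)/77⌋ − ⌊(102·36+57)/77⌋ = ⌊3765/77⌋ − ⌊3729/77⌋ = 48 − 48 = 0


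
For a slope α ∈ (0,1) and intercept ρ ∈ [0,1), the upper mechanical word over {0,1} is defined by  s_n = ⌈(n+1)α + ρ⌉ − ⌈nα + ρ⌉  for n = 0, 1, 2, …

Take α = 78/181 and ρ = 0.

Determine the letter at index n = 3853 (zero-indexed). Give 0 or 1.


(n+1)α + ρ = (3854·78) / 181 = 300612/181
nα + ρ     = (3853·78) / 181 = 300534/181
⌈300612/181⌉ = 1661,  ⌈300534/181⌉ = 1661
s_{3853} = 1661 − 1661 = 0

0


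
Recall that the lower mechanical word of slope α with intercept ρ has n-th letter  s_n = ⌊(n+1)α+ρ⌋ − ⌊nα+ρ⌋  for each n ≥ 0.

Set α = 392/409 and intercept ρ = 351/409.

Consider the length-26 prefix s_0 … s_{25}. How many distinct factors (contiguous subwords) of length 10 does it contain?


7

t_n = ⌊(n·392+351)/409⌋ for n = 0 … 26:
  n=0…9: ⌊351/409⌋=0 ⌊743/409⌋=1 ⌊1135/409⌋=2 ⌊1527/409⌋=3 ⌊1919/409⌋=4 ⌊2311/409⌋=5 ⌊2703/409⌋=6 ⌊3095/409⌋=7 ⌊3487/409⌋=8 ⌊3879/409⌋=9
  n=10…19: ⌊4271/409⌋=10 ⌊4663/409⌋=11 ⌊5055/409⌋=12 ⌊5447/409⌋=13 ⌊5839/409⌋=14 ⌊6231/409⌋=15 ⌊6623/409⌋=16 ⌊7015/409⌋=17 ⌊7407/409⌋=18 ⌊7799/409⌋=19
  n=20…26: ⌊8191/409⌋=20 ⌊8583/409⌋=20 ⌊8975/409⌋=21 ⌊9367/409⌋=22 ⌊9759/409⌋=23 ⌊10151/409⌋=24 ⌊10543/409⌋=25
s_n = t_(n+1) − t_n for n = 0 … 25 gives
prefix = 11111111111111111111011111
slide a length-10 window over [0..9] … [16..25] (17 windows); first occurrence of each distinct factor:
  [  0..  9] 1111111111
  [ 11.. 20] 1111111110
  [ 12.. 21] 1111111101
  [ 13.. 22] 1111111011
  [ 14.. 23] 1111110111
  [ 15.. 24] 1111101111
  [ 16.. 25] 1111011111
  (the other 10 windows repeat one of these)
distinct factors: {1111011111, 1111101111, 1111110111, 1111111011, 1111111101, 1111111110, 1111111111}
count = 7  (Sturmian bound for length 10 is 11)


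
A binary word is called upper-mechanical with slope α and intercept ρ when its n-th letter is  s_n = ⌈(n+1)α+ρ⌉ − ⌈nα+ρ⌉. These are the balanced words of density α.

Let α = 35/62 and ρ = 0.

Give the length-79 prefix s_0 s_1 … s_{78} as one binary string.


1101010110101011010101011010101101010110101010110101011010101011010101101010110

n=0: ⌈(1·35)/62⌉ − ⌈(0·35)/62⌉ = ⌈35/62⌉ − ⌈0/62⌉ = 1 − 0 = 1
n=1: ⌈(2·35)/62⌉ − ⌈(1·35)/62⌉ = ⌈70/62⌉ − ⌈35/62⌉ = 2 − 1 = 1
n=2: ⌈(3·35)/62⌉ − ⌈(2·35)/62⌉ = ⌈105/62⌉ − ⌈70/62⌉ = 2 − 2 = 0
n=3: ⌈(4·35)/62⌉ − ⌈(3·35)/62⌉ = ⌈140/62⌉ − ⌈105/62⌉ = 3 − 2 = 1
n=4: ⌈(5·35)/62⌉ − ⌈(4·35)/62⌉ = ⌈175/62⌉ − ⌈140/62⌉ = 3 − 3 = 0
n=5: ⌈(6·35)/62⌉ − ⌈(5·35)/62⌉ = ⌈210/62⌉ − ⌈175/62⌉ = 4 − 3 = 1
n=6: ⌈(7·35)/62⌉ − ⌈(6·35)/62⌉ = ⌈245/62⌉ − ⌈210/62⌉ = 4 − 4 = 0
n=7: ⌈(8·35)/62⌉ − ⌈(7·35)/62⌉ = ⌈280/62⌉ − ⌈245/62⌉ = 5 − 4 = 1
n=8: ⌈(9·35)/62⌉ − ⌈(8·35)/62⌉ = ⌈315/62⌉ − ⌈280/62⌉ = 6 − 5 = 1
n=9: ⌈(10·35)/62⌉ − ⌈(9·35)/62⌉ = ⌈350/62⌉ − ⌈315/62⌉ = 6 − 6 = 0
n=10: ⌈(11·35)/62⌉ − ⌈(10·35)/62⌉ = ⌈385/62⌉ − ⌈350/62⌉ = 7 − 6 = 1
n=11: ⌈(12·35)/62⌉ − ⌈(11·35)/62⌉ = ⌈420/62⌉ − ⌈385/62⌉ = 7 − 7 = 0
n=12: ⌈(13·35)/62⌉ − ⌈(12·35)/62⌉ = ⌈455/62⌉ − ⌈420/62⌉ = 8 − 7 = 1
n=13: ⌈(14·35)/62⌉ − ⌈(13·35)/62⌉ = ⌈490/62⌉ − ⌈455/62⌉ = 8 − 8 = 0
n=14: ⌈(15·35)/62⌉ − ⌈(14·35)/62⌉ = ⌈525/62⌉ − ⌈490/62⌉ = 9 − 8 = 1
n=15: ⌈(16·35)/62⌉ − ⌈(15·35)/62⌉ = ⌈560/62⌉ − ⌈525/62⌉ = 10 − 9 = 1
n=16: ⌈(17·35)/62⌉ − ⌈(16·35)/62⌉ = ⌈595/62⌉ − ⌈560/62⌉ = 10 − 10 = 0
n=17: ⌈(18·35)/62⌉ − ⌈(17·35)/62⌉ = ⌈630/62⌉ − ⌈595/62⌉ = 11 − 10 = 1
n=18: ⌈(19·35)/62⌉ − ⌈(18·35)/62⌉ = ⌈665/62⌉ − ⌈630/62⌉ = 11 − 11 = 0
n=19: ⌈(20·35)/62⌉ − ⌈(19·35)/62⌉ = ⌈700/62⌉ − ⌈665/62⌉ = 12 − 11 = 1
n=20: ⌈(21·35)/62⌉ − ⌈(20·35)/62⌉ = ⌈735/62⌉ − ⌈700/62⌉ = 12 − 12 = 0
n=21: ⌈(22·35)/62⌉ − ⌈(21·35)/62⌉ = ⌈770/62⌉ − ⌈735/62⌉ = 13 − 12 = 1
n=22: ⌈(23·35)/62⌉ − ⌈(22·35)/62⌉ = ⌈805/62⌉ − ⌈770/62⌉ = 13 − 13 = 0
n=23: ⌈(24·35)/62⌉ − ⌈(23·35)/62⌉ = ⌈840/62⌉ − ⌈805/62⌉ = 14 − 13 = 1
n=24: ⌈(25·35)/62⌉ − ⌈(24·35)/62⌉ = ⌈875/62⌉ − ⌈840/62⌉ = 15 − 14 = 1
n=25: ⌈(26·35)/62⌉ − ⌈(25·35)/62⌉ = ⌈910/62⌉ − ⌈875/62⌉ = 15 − 15 = 0
n=26: ⌈(27·35)/62⌉ − ⌈(26·35)/62⌉ = ⌈945/62⌉ − ⌈910/62⌉ = 16 − 15 = 1
n=27: ⌈(28·35)/62⌉ − ⌈(27·35)/62⌉ = ⌈980/62⌉ − ⌈945/62⌉ = 16 − 16 = 0
n=28: ⌈(29·35)/62⌉ − ⌈(28·35)/62⌉ = ⌈1015/62⌉ − ⌈980/62⌉ = 17 − 16 = 1
n=29: ⌈(30·35)/62⌉ − ⌈(29·35)/62⌉ = ⌈1050/62⌉ − ⌈1015/62⌉ = 17 − 17 = 0
n=30: ⌈(31·35)/62⌉ − ⌈(30·35)/62⌉ = ⌈1085/62⌉ − ⌈1050/62⌉ = 18 − 17 = 1
n=31: ⌈(32·35)/62⌉ − ⌈(31·35)/62⌉ = ⌈1120/62⌉ − ⌈1085/62⌉ = 19 − 18 = 1
n=32: ⌈(33·35)/62⌉ − ⌈(32·35)/62⌉ = ⌈1155/62⌉ − ⌈1120/62⌉ = 19 − 19 = 0
n=33: ⌈(34·35)/62⌉ − ⌈(33·35)/62⌉ = ⌈1190/62⌉ − ⌈1155/62⌉ = 20 − 19 = 1
n=34: ⌈(35·35)/62⌉ − ⌈(34·35)/62⌉ = ⌈1225/62⌉ − ⌈1190/62⌉ = 20 − 20 = 0
n=35: ⌈(36·35)/62⌉ − ⌈(35·35)/62⌉ = ⌈1260/62⌉ − ⌈1225/62⌉ = 21 − 20 = 1
n=36: ⌈(37·35)/62⌉ − ⌈(36·35)/62⌉ = ⌈1295/62⌉ − ⌈1260/62⌉ = 21 − 21 = 0
n=37: ⌈(38·35)/62⌉ − ⌈(37·35)/62⌉ = ⌈1330/62⌉ − ⌈1295/62⌉ = 22 − 21 = 1
n=38: ⌈(39·35)/62⌉ − ⌈(38·35)/62⌉ = ⌈1365/62⌉ − ⌈1330/62⌉ = 23 − 22 = 1
n=39: ⌈(40·35)/62⌉ − ⌈(39·35)/62⌉ = ⌈1400/62⌉ − ⌈1365/62⌉ = 23 − 23 = 0
n=40: ⌈(41·35)/62⌉ − ⌈(40·35)/62⌉ = ⌈1435/62⌉ − ⌈1400/62⌉ = 24 − 23 = 1
n=41: ⌈(42·35)/62⌉ − ⌈(41·35)/62⌉ = ⌈1470/62⌉ − ⌈1435/62⌉ = 24 − 24 = 0
n=42: ⌈(43·35)/62⌉ − ⌈(42·35)/62⌉ = ⌈1505/62⌉ − ⌈1470/62⌉ = 25 − 24 = 1
n=43: ⌈(44·35)/62⌉ − ⌈(43·35)/62⌉ = ⌈1540/62⌉ − ⌈1505/62⌉ = 25 − 25 = 0
n=44: ⌈(45·35)/62⌉ − ⌈(44·35)/62⌉ = ⌈1575/62⌉ − ⌈1540/62⌉ = 26 − 25 = 1
n=45: ⌈(46·35)/62⌉ − ⌈(45·35)/62⌉ = ⌈1610/62⌉ − ⌈1575/62⌉ = 26 − 26 = 0
n=46: ⌈(47·35)/62⌉ − ⌈(46·35)/62⌉ = ⌈1645/62⌉ − ⌈1610/62⌉ = 27 − 26 = 1
n=47: ⌈(48·35)/62⌉ − ⌈(47·35)/62⌉ = ⌈1680/62⌉ − ⌈1645/62⌉ = 28 − 27 = 1
n=48: ⌈(49·35)/62⌉ − ⌈(48·35)/62⌉ = ⌈1715/62⌉ − ⌈1680/62⌉ = 28 − 28 = 0
n=49: ⌈(50·35)/62⌉ − ⌈(49·35)/62⌉ = ⌈1750/62⌉ − ⌈1715/62⌉ = 29 − 28 = 1
n=50: ⌈(51·35)/62⌉ − ⌈(50·35)/62⌉ = ⌈1785/62⌉ − ⌈1750/62⌉ = 29 − 29 = 0
n=51: ⌈(52·35)/62⌉ − ⌈(51·35)/62⌉ = ⌈1820/62⌉ − ⌈1785/62⌉ = 30 − 29 = 1
n=52: ⌈(53·35)/62⌉ − ⌈(52·35)/62⌉ = ⌈1855/62⌉ − ⌈1820/62⌉ = 30 − 30 = 0
n=53: ⌈(54·35)/62⌉ − ⌈(53·35)/62⌉ = ⌈1890/62⌉ − ⌈1855/62⌉ = 31 − 30 = 1
n=54: ⌈(55·35)/62⌉ − ⌈(54·35)/62⌉ = ⌈1925/62⌉ − ⌈1890/62⌉ = 32 − 31 = 1
n=55: ⌈(56·35)/62⌉ − ⌈(55·35)/62⌉ = ⌈1960/62⌉ − ⌈1925/62⌉ = 32 − 32 = 0
n=56: ⌈(57·35)/62⌉ − ⌈(56·35)/62⌉ = ⌈1995/62⌉ − ⌈1960/62⌉ = 33 − 32 = 1
n=57: ⌈(58·35)/62⌉ − ⌈(57·35)/62⌉ = ⌈2030/62⌉ − ⌈1995/62⌉ = 33 − 33 = 0
n=58: ⌈(59·35)/62⌉ − ⌈(58·35)/62⌉ = ⌈2065/62⌉ − ⌈2030/62⌉ = 34 − 33 = 1
n=59: ⌈(60·35)/62⌉ − ⌈(59·35)/62⌉ = ⌈2100/62⌉ − ⌈2065/62⌉ = 34 − 34 = 0
n=60: ⌈(61·35)/62⌉ − ⌈(60·35)/62⌉ = ⌈2135/62⌉ − ⌈2100/62⌉ = 35 − 34 = 1
n=61: ⌈(62·35)/62⌉ − ⌈(61·35)/62⌉ = ⌈2170/62⌉ − ⌈2135/62⌉ = 35 − 35 = 0
n=62: ⌈(63·35)/62⌉ − ⌈(62·35)/62⌉ = ⌈2205/62⌉ − ⌈2170/62⌉ = 36 − 35 = 1
n=63: ⌈(64·35)/62⌉ − ⌈(63·35)/62⌉ = ⌈2240/62⌉ − ⌈2205/62⌉ = 37 − 36 = 1
n=64: ⌈(65·35)/62⌉ − ⌈(64·35)/62⌉ = ⌈2275/62⌉ − ⌈2240/62⌉ = 37 − 37 = 0
n=65: ⌈(66·35)/62⌉ − ⌈(65·35)/62⌉ = ⌈2310/62⌉ − ⌈2275/62⌉ = 38 − 37 = 1
n=66: ⌈(67·35)/62⌉ − ⌈(66·35)/62⌉ = ⌈2345/62⌉ − ⌈2310/62⌉ = 38 − 38 = 0
n=67: ⌈(68·35)/62⌉ − ⌈(67·35)/62⌉ = ⌈2380/62⌉ − ⌈2345/62⌉ = 39 − 38 = 1
n=68: ⌈(69·35)/62⌉ − ⌈(68·35)/62⌉ = ⌈2415/62⌉ − ⌈2380/62⌉ = 39 − 39 = 0
n=69: ⌈(70·35)/62⌉ − ⌈(69·35)/62⌉ = ⌈2450/62⌉ − ⌈2415/62⌉ = 40 − 39 = 1
n=70: ⌈(71·35)/62⌉ − ⌈(70·35)/62⌉ = ⌈2485/62⌉ − ⌈2450/62⌉ = 41 − 40 = 1
n=71: ⌈(72·35)/62⌉ − ⌈(71·35)/62⌉ = ⌈2520/62⌉ − ⌈2485/62⌉ = 41 − 41 = 0
n=72: ⌈(73·35)/62⌉ − ⌈(72·35)/62⌉ = ⌈2555/62⌉ − ⌈2520/62⌉ = 42 − 41 = 1
n=73: ⌈(74·35)/62⌉ − ⌈(73·35)/62⌉ = ⌈2590/62⌉ − ⌈2555/62⌉ = 42 − 42 = 0
n=74: ⌈(75·35)/62⌉ − ⌈(74·35)/62⌉ = ⌈2625/62⌉ − ⌈2590/62⌉ = 43 − 42 = 1
n=75: ⌈(76·35)/62⌉ − ⌈(75·35)/62⌉ = ⌈2660/62⌉ − ⌈2625/62⌉ = 43 − 43 = 0
n=76: ⌈(77·35)/62⌉ − ⌈(76·35)/62⌉ = ⌈2695/62⌉ − ⌈2660/62⌉ = 44 − 43 = 1
n=77: ⌈(78·35)/62⌉ − ⌈(77·35)/62⌉ = ⌈2730/62⌉ − ⌈2695/62⌉ = 45 − 44 = 1
n=78: ⌈(79·35)/62⌉ − ⌈(78·35)/62⌉ = ⌈2765/62⌉ − ⌈2730/62⌉ = 45 − 45 = 0


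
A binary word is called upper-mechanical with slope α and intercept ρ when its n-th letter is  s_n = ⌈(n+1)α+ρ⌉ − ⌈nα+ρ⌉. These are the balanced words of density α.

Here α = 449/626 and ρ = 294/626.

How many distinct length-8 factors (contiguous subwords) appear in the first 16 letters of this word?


7

t_n = ⌈(n·449+294)/626⌉ for n = 0 … 16:
  n=0…9: ⌈294/626⌉=1 ⌈743/626⌉=2 ⌈1192/626⌉=2 ⌈1641/626⌉=3 ⌈2090/626⌉=4 ⌈2539/626⌉=5 ⌈2988/626⌉=5 ⌈3437/626⌉=6 ⌈3886/626⌉=7 ⌈4335/626⌉=7
  n=10…16: ⌈4784/626⌉=8 ⌈5233/626⌉=9 ⌈5682/626⌉=10 ⌈6131/626⌉=10 ⌈6580/626⌉=11 ⌈7029/626⌉=12 ⌈7478/626⌉=12
s_n = t_(n+1) − t_n for n = 0 … 15 gives
prefix = 1011101101110110
slide a length-8 window over [0..7] … [8..15] (9 windows); first occurrence of each distinct factor:
  [  0..  7] 10111011
  [  1..  8] 01110110
  [  2..  9] 11101101
  [  3.. 10] 11011011
  [  4.. 11] 10110111
  [  5.. 12] 01101110
  [  6.. 13] 11011101
  (the other 2 windows repeat one of these)
distinct factors: {01101110, 01110110, 10110111, 10111011, 11011011, 11011101, 11101101}
count = 7  (Sturmian bound for length 8 is 9)


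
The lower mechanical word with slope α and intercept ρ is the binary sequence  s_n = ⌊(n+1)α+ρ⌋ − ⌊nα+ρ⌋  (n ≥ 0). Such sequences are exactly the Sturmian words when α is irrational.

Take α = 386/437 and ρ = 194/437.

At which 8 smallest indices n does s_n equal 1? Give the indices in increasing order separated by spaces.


0 1 2 4 5 6 7 8

n=0: ⌊580/437⌋−⌊194/437⌋ = 1−0 = 1  ← one
n=1: ⌊966/437⌋−⌊580/437⌋ = 2−1 = 1  ← one
n=2: ⌊1352/437⌋−⌊966/437⌋ = 3−2 = 1  ← one
n=3: ⌊1738/437⌋−⌊1352/437⌋ = 3−3 = 0
n=4: ⌊2124/437⌋−⌊1738/437⌋ = 4−3 = 1  ← one
n=5: ⌊2510/437⌋−⌊2124/437⌋ = 5−4 = 1  ← one
n=6: ⌊2896/437⌋−⌊2510/437⌋ = 6−5 = 1  ← one
n=7: ⌊3282/437⌋−⌊2896/437⌋ = 7−6 = 1  ← one
n=8: ⌊3668/437⌋−⌊3282/437⌋ = 8−7 = 1  ← one
positions of the first 8 ones: 0 1 2 4 5 6 7 8


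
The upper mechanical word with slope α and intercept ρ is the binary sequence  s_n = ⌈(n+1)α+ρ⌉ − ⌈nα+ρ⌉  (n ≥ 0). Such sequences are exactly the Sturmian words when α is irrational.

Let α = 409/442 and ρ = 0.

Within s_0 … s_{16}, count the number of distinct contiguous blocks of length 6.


5

t_n = ⌈(n·409)/442⌉ for n = 0 … 17:
  n=0…9: ⌈0/442⌉=0 ⌈409/442⌉=1 ⌈818/442⌉=2 ⌈1227/442⌉=3 ⌈1636/442⌉=4 ⌈2045/442⌉=5 ⌈2454/442⌉=6 ⌈2863/442⌉=7 ⌈3272/442⌉=8 ⌈3681/442⌉=9
  n=10…17: ⌈4090/442⌉=10 ⌈4499/442⌉=11 ⌈4908/442⌉=12 ⌈5317/442⌉=13 ⌈5726/442⌉=13 ⌈6135/442⌉=14 ⌈6544/442⌉=15 ⌈6953/442⌉=16
s_n = t_(n+1) − t_n for n = 0 … 16 gives
prefix = 11111111111110111
slide a length-6 window over [0..5] … [11..16] (12 windows); first occurrence of each distinct factor:
  [  0..  5] 111111
  [  8.. 13] 111110
  [  9.. 14] 111101
  [ 10.. 15] 111011
  [ 11.. 16] 110111
  (the other 7 windows repeat one of these)
distinct factors: {110111, 111011, 111101, 111110, 111111}
count = 5  (Sturmian bound for length 6 is 7)


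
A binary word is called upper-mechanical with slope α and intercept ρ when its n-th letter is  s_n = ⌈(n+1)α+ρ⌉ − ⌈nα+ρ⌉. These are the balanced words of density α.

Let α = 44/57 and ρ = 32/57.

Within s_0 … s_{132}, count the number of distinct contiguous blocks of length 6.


7

t_n = ⌈(n·44+32)/57⌉ for n = 0 … 133:
  n=0…9: ⌈32/57⌉=1 ⌈76/57⌉=2 ⌈120/57⌉=3 ⌈164/57⌉=3 ⌈208/57⌉=4 ⌈252/57⌉=5 ⌈296/57⌉=6 ⌈340/57⌉=6 ⌈384/57⌉=7 ⌈428/57⌉=8
  n=10…19: ⌈472/57⌉=9 ⌈516/57⌉=10 ⌈560/57⌉=10 ⌈604/57⌉=11 ⌈648/57⌉=12 ⌈692/57⌉=13 ⌈736/57⌉=13 ⌈780/57⌉=14 ⌈824/57⌉=15 ⌈868/57⌉=16
  n=20…29: ⌈912/57⌉=16 ⌈956/57⌉=17 ⌈1000/57⌉=18 ⌈1044/57⌉=19 ⌈1088/57⌉=20 ⌈1132/57⌉=20 ⌈1176/57⌉=21 ⌈1220/57⌉=22 ⌈1264/57⌉=23 ⌈1308/57⌉=23
  n=30…39: ⌈1352/57⌉=24 ⌈1396/57⌉=25 ⌈1440/57⌉=26 ⌈1484/57⌉=27 ⌈1528/57⌉=27 ⌈1572/57⌉=28 ⌈1616/57⌉=29 ⌈1660/57⌉=30 ⌈1704/57⌉=30 ⌈1748/57⌉=31
  n=40…49: ⌈1792/57⌉=32 ⌈1836/57⌉=33 ⌈1880/57⌉=33 ⌈1924/57⌉=34 ⌈1968/57⌉=35 ⌈2012/57⌉=36 ⌈2056/57⌉=37 ⌈2100/57⌉=37 ⌈2144/57⌉=38 ⌈2188/57⌉=39
  n=50…59: ⌈2232/57⌉=40 ⌈2276/57⌉=40 ⌈2320/57⌉=41 ⌈2364/57⌉=42 ⌈2408/57⌉=43 ⌈2452/57⌉=44 ⌈2496/57⌉=44 ⌈2540/57⌉=45 ⌈2584/57⌉=46 ⌈2628/57⌉=47
  n=60…69: ⌈2672/57⌉=47 ⌈2716/57⌉=48 ⌈2760/57⌉=49 ⌈2804/57⌉=50 ⌈2848/57⌉=50 ⌈2892/57⌉=51 ⌈2936/57⌉=52 ⌈2980/57⌉=53 ⌈3024/57⌉=54 ⌈3068/57⌉=54
  n=70…79: ⌈3112/57⌉=55 ⌈3156/57⌉=56 ⌈3200/57⌉=57 ⌈3244/57⌉=57 ⌈3288/57⌉=58 ⌈3332/57⌉=59 ⌈3376/57⌉=60 ⌈3420/57⌉=60 ⌈3464/57⌉=61 ⌈3508/57⌉=62
  n=80…89: ⌈3552/57⌉=63 ⌈3596/57⌉=64 ⌈3640/57⌉=64 ⌈3684/57⌉=65 ⌈3728/57⌉=66 ⌈3772/57⌉=67 ⌈3816/57⌉=67 ⌈3860/57⌉=68 ⌈3904/57⌉=69 ⌈3948/57⌉=70
  n=90…99: ⌈3992/57⌉=71 ⌈4036/57⌉=71 ⌈4080/57⌉=72 ⌈4124/57⌉=73 ⌈4168/57⌉=74 ⌈4212/57⌉=74 ⌈4256/57⌉=75 ⌈4300/57⌉=76 ⌈4344/57⌉=77 ⌈4388/57⌉=77
  n=100…109: ⌈4432/57⌉=78 ⌈4476/57⌉=79 ⌈4520/57⌉=80 ⌈4564/57⌉=81 ⌈4608/57⌉=81 ⌈4652/57⌉=82 ⌈4696/57⌉=83 ⌈4740/57⌉=84 ⌈4784/57⌉=84 ⌈4828/57⌉=85
  n=110…119: ⌈4872/57⌉=86 ⌈4916/57⌉=87 ⌈4960/57⌉=88 ⌈5004/57⌉=88 ⌈5048/57⌉=89 ⌈5092/57⌉=90 ⌈5136/57⌉=91 ⌈5180/57⌉=91 ⌈5224/57⌉=92 ⌈5268/57⌉=93
  n=120…129: ⌈5312/57⌉=94 ⌈5356/57⌉=94 ⌈5400/57⌉=95 ⌈5444/57⌉=96 ⌈5488/57⌉=97 ⌈5532/57⌉=98 ⌈5576/57⌉=98 ⌈5620/57⌉=99 ⌈5664/57⌉=100 ⌈5708/57⌉=101
  n=130…133: ⌈5752/57⌉=101 ⌈5796/57⌉=102 ⌈5840/57⌉=103 ⌈5884/57⌉=104
s_n = t_(n+1) − t_n for n = 0 … 132 gives
prefix = 1101110111101110111011110111011110111011101111011101111011101110111101110111011110111011110111011101111011101111011101110111101110111
slide a length-6 window over [0..5] … [127..132] (128 windows); first occurrence of each distinct factor:
  [  0..  5] 110111
  [  1..  6] 101110
  [  2..  7] 011101
  [  3..  8] 111011
  [  5.. 10] 101111
  [  6.. 11] 011110
  [  7.. 12] 111101
  (the other 121 windows repeat one of these)
distinct factors: {011101, 011110, 101110, 101111, 110111, 111011, 111101}
count = 7  (Sturmian bound for length 6 is 7)


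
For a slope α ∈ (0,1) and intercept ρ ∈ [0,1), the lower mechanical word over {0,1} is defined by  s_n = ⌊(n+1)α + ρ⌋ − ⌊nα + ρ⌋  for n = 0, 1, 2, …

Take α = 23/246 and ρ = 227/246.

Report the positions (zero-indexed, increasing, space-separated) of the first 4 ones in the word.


0 11 22 32

n=0: ⌊250/246⌋−⌊227/246⌋ = 1−0 = 1  ← one
n=1: ⌊273/246⌋−⌊250/246⌋ = 1−1 = 0
n=2: ⌊296/246⌋−⌊273/246⌋ = 1−1 = 0
n=3: ⌊319/246⌋−⌊296/246⌋ = 1−1 = 0
n=4: ⌊342/246⌋−⌊319/246⌋ = 1−1 = 0
n=5: ⌊365/246⌋−⌊342/246⌋ = 1−1 = 0
n=6: ⌊388/246⌋−⌊365/246⌋ = 1−1 = 0
n=7: ⌊411/246⌋−⌊388/246⌋ = 1−1 = 0
n=8: ⌊434/246⌋−⌊411/246⌋ = 1−1 = 0
n=9: ⌊457/246⌋−⌊434/246⌋ = 1−1 = 0
n=10: ⌊480/246⌋−⌊457/246⌋ = 1−1 = 0
n=11: ⌊503/246⌋−⌊480/246⌋ = 2−1 = 1  ← one
n=12: ⌊526/246⌋−⌊503/246⌋ = 2−2 = 0
n=13: ⌊549/246⌋−⌊526/246⌋ = 2−2 = 0
n=14: ⌊572/246⌋−⌊549/246⌋ = 2−2 = 0
n=15: ⌊595/246⌋−⌊572/246⌋ = 2−2 = 0
n=16: ⌊618/246⌋−⌊595/246⌋ = 2−2 = 0
n=17: ⌊641/246⌋−⌊618/246⌋ = 2−2 = 0
n=18: ⌊664/246⌋−⌊641/246⌋ = 2−2 = 0
n=19: ⌊687/246⌋−⌊664/246⌋ = 2−2 = 0
n=20: ⌊710/246⌋−⌊687/246⌋ = 2−2 = 0
n=21: ⌊733/246⌋−⌊710/246⌋ = 2−2 = 0
n=22: ⌊756/246⌋−⌊733/246⌋ = 3−2 = 1  ← one
n=23: ⌊779/246⌋−⌊756/246⌋ = 3−3 = 0
n=24: ⌊802/246⌋−⌊779/246⌋ = 3−3 = 0
n=25: ⌊825/246⌋−⌊802/246⌋ = 3−3 = 0
n=26: ⌊848/246⌋−⌊825/246⌋ = 3−3 = 0
n=27: ⌊871/246⌋−⌊848/246⌋ = 3−3 = 0
n=28: ⌊894/246⌋−⌊871/246⌋ = 3−3 = 0
n=29: ⌊917/246⌋−⌊894/246⌋ = 3−3 = 0
n=30: ⌊940/246⌋−⌊917/246⌋ = 3−3 = 0
n=31: ⌊963/246⌋−⌊940/246⌋ = 3−3 = 0
n=32: ⌊986/246⌋−⌊963/246⌋ = 4−3 = 1  ← one
positions of the first 4 ones: 0 11 22 32
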